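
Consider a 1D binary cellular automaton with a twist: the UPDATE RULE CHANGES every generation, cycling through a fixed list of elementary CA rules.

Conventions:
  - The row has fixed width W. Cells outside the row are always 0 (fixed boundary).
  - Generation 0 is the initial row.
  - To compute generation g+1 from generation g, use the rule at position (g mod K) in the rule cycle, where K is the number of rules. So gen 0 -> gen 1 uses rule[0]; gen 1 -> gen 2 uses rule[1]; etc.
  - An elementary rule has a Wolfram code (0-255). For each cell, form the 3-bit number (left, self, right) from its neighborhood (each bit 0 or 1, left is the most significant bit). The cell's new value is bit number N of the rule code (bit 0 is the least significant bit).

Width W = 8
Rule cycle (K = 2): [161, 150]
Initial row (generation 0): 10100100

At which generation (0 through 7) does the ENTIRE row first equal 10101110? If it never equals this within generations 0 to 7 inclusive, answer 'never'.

Gen 0: 10100100
Gen 1 (rule 161): 01000001
Gen 2 (rule 150): 11100011
Gen 3 (rule 161): 01001000
Gen 4 (rule 150): 11111100
Gen 5 (rule 161): 01111001
Gen 6 (rule 150): 10110111
Gen 7 (rule 161): 01001010

Answer: never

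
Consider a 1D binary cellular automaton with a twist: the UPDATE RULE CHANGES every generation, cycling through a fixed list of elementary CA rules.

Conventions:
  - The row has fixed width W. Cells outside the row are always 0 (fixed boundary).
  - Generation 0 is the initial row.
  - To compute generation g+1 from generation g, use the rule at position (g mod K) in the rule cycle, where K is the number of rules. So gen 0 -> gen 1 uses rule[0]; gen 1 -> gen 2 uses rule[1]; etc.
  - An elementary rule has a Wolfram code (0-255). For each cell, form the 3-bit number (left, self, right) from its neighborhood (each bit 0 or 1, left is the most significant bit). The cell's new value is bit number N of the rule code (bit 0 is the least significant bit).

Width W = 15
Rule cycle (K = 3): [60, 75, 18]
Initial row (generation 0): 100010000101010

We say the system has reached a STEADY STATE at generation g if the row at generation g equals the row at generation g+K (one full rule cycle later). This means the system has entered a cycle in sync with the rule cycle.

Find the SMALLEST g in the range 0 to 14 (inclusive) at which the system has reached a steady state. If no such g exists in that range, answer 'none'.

Answer: 6

Derivation:
Gen 0: 100010000101010
Gen 1 (rule 60): 110011000111111
Gen 2 (rule 75): 110111011100001
Gen 3 (rule 18): 000000000010010
Gen 4 (rule 60): 000000000011011
Gen 5 (rule 75): 111111111111011
Gen 6 (rule 18): 000000000000000
Gen 7 (rule 60): 000000000000000
Gen 8 (rule 75): 111111111111111
Gen 9 (rule 18): 000000000000000
Gen 10 (rule 60): 000000000000000
Gen 11 (rule 75): 111111111111111
Gen 12 (rule 18): 000000000000000
Gen 13 (rule 60): 000000000000000
Gen 14 (rule 75): 111111111111111
Gen 15 (rule 18): 000000000000000
Gen 16 (rule 60): 000000000000000
Gen 17 (rule 75): 111111111111111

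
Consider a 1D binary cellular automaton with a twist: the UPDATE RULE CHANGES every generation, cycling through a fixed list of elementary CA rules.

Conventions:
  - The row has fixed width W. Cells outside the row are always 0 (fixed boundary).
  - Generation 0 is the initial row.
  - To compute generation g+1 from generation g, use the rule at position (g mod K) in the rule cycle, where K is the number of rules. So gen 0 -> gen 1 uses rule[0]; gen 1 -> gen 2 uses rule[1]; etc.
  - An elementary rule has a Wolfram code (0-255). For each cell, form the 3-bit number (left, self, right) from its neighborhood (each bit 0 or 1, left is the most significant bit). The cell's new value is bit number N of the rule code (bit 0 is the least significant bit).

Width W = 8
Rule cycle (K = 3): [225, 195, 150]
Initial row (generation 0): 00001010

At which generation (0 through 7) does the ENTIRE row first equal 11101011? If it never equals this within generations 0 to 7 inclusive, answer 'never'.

Answer: never

Derivation:
Gen 0: 00001010
Gen 1 (rule 225): 11100100
Gen 2 (rule 195): 01101001
Gen 3 (rule 150): 10001111
Gen 4 (rule 225): 00100111
Gen 5 (rule 195): 11001011
Gen 6 (rule 150): 00111000
Gen 7 (rule 225): 10011011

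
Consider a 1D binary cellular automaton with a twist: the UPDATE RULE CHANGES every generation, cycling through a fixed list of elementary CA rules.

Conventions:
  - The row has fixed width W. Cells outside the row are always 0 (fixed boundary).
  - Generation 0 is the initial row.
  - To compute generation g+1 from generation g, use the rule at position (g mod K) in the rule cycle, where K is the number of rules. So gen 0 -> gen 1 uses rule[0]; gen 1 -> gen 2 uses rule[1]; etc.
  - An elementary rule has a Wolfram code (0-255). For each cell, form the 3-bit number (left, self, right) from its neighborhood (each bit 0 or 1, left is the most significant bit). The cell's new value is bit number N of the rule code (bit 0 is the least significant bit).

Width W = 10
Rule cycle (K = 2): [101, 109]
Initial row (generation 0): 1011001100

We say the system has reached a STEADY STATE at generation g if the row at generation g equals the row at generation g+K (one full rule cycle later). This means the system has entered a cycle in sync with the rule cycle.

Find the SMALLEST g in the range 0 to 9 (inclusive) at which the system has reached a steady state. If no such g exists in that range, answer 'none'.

Answer: 5

Derivation:
Gen 0: 1011001100
Gen 1 (rule 101): 1101000101
Gen 2 (rule 109): 1111010111
Gen 3 (rule 101): 0001111001
Gen 4 (rule 109): 1101001001
Gen 5 (rule 101): 0111001001
Gen 6 (rule 109): 0101001001
Gen 7 (rule 101): 0111001001
Gen 8 (rule 109): 0101001001
Gen 9 (rule 101): 0111001001
Gen 10 (rule 109): 0101001001
Gen 11 (rule 101): 0111001001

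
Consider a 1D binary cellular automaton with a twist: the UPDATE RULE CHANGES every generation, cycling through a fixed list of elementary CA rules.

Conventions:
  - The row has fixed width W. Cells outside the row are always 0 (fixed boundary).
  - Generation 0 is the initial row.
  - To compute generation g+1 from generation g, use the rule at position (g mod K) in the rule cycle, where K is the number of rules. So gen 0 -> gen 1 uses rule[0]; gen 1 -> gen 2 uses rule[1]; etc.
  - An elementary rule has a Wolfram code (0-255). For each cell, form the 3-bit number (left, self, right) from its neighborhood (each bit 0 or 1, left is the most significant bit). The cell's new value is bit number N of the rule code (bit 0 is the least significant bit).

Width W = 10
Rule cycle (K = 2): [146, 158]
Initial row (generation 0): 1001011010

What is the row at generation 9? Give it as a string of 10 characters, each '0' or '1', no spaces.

Answer: 0011000000

Derivation:
Gen 0: 1001011010
Gen 1 (rule 146): 0110000001
Gen 2 (rule 158): 1101000011
Gen 3 (rule 146): 0000100100
Gen 4 (rule 158): 0001111110
Gen 5 (rule 146): 0010111101
Gen 6 (rule 158): 0110111001
Gen 7 (rule 146): 1000010110
Gen 8 (rule 158): 1100110101
Gen 9 (rule 146): 0011000000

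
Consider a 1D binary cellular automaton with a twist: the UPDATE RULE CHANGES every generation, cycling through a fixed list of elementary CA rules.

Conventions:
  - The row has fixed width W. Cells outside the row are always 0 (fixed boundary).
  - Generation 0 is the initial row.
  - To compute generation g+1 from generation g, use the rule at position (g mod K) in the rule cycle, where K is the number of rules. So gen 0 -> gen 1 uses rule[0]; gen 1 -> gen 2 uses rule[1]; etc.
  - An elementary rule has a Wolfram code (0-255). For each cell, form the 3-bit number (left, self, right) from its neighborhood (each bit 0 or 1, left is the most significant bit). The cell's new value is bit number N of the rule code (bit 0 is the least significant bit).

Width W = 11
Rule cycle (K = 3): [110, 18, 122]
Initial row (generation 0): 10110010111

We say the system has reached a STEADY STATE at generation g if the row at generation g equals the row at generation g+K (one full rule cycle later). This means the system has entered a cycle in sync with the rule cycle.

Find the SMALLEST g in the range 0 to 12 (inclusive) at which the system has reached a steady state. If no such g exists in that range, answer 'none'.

Gen 0: 10110010111
Gen 1 (rule 110): 11110111101
Gen 2 (rule 18): 00000000000
Gen 3 (rule 122): 00000000000
Gen 4 (rule 110): 00000000000
Gen 5 (rule 18): 00000000000
Gen 6 (rule 122): 00000000000
Gen 7 (rule 110): 00000000000
Gen 8 (rule 18): 00000000000
Gen 9 (rule 122): 00000000000
Gen 10 (rule 110): 00000000000
Gen 11 (rule 18): 00000000000
Gen 12 (rule 122): 00000000000
Gen 13 (rule 110): 00000000000
Gen 14 (rule 18): 00000000000
Gen 15 (rule 122): 00000000000

Answer: 2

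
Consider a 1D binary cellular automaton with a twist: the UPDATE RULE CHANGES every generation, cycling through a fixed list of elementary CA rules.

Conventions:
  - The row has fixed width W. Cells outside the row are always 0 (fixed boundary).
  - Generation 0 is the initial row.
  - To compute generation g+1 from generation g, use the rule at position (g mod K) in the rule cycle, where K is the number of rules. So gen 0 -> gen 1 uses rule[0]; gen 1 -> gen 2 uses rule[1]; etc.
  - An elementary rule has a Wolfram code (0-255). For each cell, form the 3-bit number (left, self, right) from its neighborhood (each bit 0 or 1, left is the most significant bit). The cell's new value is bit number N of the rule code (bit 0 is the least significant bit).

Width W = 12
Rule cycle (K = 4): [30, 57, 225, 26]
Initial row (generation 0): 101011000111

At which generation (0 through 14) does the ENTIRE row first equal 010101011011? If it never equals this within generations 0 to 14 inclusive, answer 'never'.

Gen 0: 101011000111
Gen 1 (rule 30): 101010101100
Gen 2 (rule 57): 010101011011
Gen 3 (rule 225): 001010101101
Gen 4 (rule 26): 010000001000
Gen 5 (rule 30): 111000011100
Gen 6 (rule 57): 100111010011
Gen 7 (rule 225): 000011100001
Gen 8 (rule 26): 000110010010
Gen 9 (rule 30): 001101111111
Gen 10 (rule 57): 101011000000
Gen 11 (rule 225): 010101011111
Gen 12 (rule 26): 100000010000
Gen 13 (rule 30): 110000111000
Gen 14 (rule 57): 101110100111

Answer: 2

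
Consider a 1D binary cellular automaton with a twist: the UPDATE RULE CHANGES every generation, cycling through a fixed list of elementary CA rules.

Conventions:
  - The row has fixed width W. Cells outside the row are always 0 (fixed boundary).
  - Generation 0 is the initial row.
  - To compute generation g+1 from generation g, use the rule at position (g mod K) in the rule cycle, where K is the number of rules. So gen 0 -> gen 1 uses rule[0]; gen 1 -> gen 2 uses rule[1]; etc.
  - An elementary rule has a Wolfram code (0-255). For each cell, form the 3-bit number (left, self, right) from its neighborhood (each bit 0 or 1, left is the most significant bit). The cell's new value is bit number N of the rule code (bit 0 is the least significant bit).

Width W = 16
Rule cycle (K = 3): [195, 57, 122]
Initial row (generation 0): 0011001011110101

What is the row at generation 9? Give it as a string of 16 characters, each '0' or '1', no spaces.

Gen 0: 0011001011110101
Gen 1 (rule 195): 1101010001110000
Gen 2 (rule 57): 1010101101001111
Gen 3 (rule 122): 0101011110111001
Gen 4 (rule 195): 1000001110011010
Gen 5 (rule 57): 0111101001010101
Gen 6 (rule 122): 1100110110101010
Gen 7 (rule 195): 0101010010000000
Gen 8 (rule 57): 0010101001111111
Gen 9 (rule 122): 0101010111000001

Answer: 0101010111000001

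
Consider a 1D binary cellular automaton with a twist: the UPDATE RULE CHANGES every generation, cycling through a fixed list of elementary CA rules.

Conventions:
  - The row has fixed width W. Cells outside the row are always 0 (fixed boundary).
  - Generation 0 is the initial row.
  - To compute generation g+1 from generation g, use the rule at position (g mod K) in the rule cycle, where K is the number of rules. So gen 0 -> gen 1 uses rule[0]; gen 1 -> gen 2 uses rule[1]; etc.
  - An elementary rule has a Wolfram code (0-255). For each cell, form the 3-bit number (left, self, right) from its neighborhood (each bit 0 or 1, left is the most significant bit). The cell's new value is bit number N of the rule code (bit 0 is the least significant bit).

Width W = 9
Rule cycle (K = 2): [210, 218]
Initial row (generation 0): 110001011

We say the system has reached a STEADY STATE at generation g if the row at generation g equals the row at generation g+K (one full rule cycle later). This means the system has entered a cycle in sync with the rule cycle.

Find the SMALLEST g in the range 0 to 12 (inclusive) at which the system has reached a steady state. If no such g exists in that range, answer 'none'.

Answer: 7

Derivation:
Gen 0: 110001011
Gen 1 (rule 210): 011010001
Gen 2 (rule 218): 111001010
Gen 3 (rule 210): 011110001
Gen 4 (rule 218): 111111010
Gen 5 (rule 210): 011111001
Gen 6 (rule 218): 111111110
Gen 7 (rule 210): 011111111
Gen 8 (rule 218): 111111111
Gen 9 (rule 210): 011111111
Gen 10 (rule 218): 111111111
Gen 11 (rule 210): 011111111
Gen 12 (rule 218): 111111111
Gen 13 (rule 210): 011111111
Gen 14 (rule 218): 111111111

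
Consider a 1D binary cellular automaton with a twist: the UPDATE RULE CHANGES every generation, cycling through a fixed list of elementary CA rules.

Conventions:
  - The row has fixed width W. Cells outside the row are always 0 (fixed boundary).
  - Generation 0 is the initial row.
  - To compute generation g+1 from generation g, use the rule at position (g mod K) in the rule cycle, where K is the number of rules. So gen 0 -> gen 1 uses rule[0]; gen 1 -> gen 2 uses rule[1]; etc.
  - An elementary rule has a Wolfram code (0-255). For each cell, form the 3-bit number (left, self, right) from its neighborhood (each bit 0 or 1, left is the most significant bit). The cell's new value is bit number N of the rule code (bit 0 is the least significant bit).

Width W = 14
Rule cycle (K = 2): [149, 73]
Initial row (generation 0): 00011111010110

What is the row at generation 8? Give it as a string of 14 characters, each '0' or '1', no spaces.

Answer: 10100010100001

Derivation:
Gen 0: 00011111010110
Gen 1 (rule 149): 11001110010001
Gen 2 (rule 73): 11001010000100
Gen 3 (rule 149): 00101011110111
Gen 4 (rule 73): 10000010010101
Gen 5 (rule 149): 11111011010101
Gen 6 (rule 73): 10001011000000
Gen 7 (rule 149): 11101000111111
Gen 8 (rule 73): 10100010100001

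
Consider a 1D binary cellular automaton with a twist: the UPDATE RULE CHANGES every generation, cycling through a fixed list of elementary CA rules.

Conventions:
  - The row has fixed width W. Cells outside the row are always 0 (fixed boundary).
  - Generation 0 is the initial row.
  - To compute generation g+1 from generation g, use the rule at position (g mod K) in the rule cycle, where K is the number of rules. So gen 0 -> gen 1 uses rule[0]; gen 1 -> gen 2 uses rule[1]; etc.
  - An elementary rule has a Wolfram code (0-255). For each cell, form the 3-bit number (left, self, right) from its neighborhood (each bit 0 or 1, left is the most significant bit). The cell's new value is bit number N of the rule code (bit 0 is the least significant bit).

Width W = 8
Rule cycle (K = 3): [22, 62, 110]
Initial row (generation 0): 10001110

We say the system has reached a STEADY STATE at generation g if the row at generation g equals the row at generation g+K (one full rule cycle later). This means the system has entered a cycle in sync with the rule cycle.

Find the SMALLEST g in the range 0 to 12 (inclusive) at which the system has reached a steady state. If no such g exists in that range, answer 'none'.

Gen 0: 10001110
Gen 1 (rule 22): 11010001
Gen 2 (rule 62): 10111011
Gen 3 (rule 110): 11101111
Gen 4 (rule 22): 00000000
Gen 5 (rule 62): 00000000
Gen 6 (rule 110): 00000000
Gen 7 (rule 22): 00000000
Gen 8 (rule 62): 00000000
Gen 9 (rule 110): 00000000
Gen 10 (rule 22): 00000000
Gen 11 (rule 62): 00000000
Gen 12 (rule 110): 00000000
Gen 13 (rule 22): 00000000
Gen 14 (rule 62): 00000000
Gen 15 (rule 110): 00000000

Answer: 4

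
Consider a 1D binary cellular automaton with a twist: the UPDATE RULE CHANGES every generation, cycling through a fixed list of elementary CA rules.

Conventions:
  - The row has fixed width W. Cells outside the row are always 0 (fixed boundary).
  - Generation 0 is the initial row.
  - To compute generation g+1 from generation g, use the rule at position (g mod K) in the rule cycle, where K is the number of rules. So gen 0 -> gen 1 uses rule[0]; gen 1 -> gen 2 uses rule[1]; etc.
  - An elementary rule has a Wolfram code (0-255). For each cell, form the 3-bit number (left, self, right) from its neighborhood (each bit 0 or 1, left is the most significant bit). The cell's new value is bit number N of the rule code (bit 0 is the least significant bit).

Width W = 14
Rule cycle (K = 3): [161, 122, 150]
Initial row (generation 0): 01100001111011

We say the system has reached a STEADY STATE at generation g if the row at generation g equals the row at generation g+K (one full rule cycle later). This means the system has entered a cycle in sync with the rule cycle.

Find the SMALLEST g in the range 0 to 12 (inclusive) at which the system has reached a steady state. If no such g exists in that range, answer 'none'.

Answer: none

Derivation:
Gen 0: 01100001111011
Gen 1 (rule 161): 00001100110100
Gen 2 (rule 122): 00011111111010
Gen 3 (rule 150): 00101111110011
Gen 4 (rule 161): 10010111100000
Gen 5 (rule 122): 01101100110000
Gen 6 (rule 150): 10000011001000
Gen 7 (rule 161): 00111000000011
Gen 8 (rule 122): 01101100000111
Gen 9 (rule 150): 10000010001010
Gen 10 (rule 161): 00111000100100
Gen 11 (rule 122): 01101101011010
Gen 12 (rule 150): 10000001000011
Gen 13 (rule 161): 00111100011000
Gen 14 (rule 122): 01100110111100
Gen 15 (rule 150): 10011000011010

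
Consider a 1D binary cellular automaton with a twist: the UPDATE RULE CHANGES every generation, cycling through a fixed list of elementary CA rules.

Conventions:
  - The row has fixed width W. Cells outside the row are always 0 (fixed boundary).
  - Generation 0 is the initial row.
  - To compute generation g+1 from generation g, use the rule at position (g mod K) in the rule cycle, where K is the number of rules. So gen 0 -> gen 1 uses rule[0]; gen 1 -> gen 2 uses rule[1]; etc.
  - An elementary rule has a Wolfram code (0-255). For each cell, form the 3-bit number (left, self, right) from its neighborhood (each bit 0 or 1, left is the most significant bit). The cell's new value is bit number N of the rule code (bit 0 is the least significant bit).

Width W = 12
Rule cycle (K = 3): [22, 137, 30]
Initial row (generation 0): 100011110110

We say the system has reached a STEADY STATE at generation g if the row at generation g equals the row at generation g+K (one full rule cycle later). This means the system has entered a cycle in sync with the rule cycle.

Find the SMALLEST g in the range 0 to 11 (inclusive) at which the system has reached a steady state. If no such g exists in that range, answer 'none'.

Answer: 7

Derivation:
Gen 0: 100011110110
Gen 1 (rule 22): 110100000001
Gen 2 (rule 137): 100001111100
Gen 3 (rule 30): 110011000010
Gen 4 (rule 22): 001100100111
Gen 5 (rule 137): 101000000110
Gen 6 (rule 30): 101100001101
Gen 7 (rule 22): 100010010001
Gen 8 (rule 137): 001000000100
Gen 9 (rule 30): 011100001110
Gen 10 (rule 22): 100010010001
Gen 11 (rule 137): 001000000100
Gen 12 (rule 30): 011100001110
Gen 13 (rule 22): 100010010001
Gen 14 (rule 137): 001000000100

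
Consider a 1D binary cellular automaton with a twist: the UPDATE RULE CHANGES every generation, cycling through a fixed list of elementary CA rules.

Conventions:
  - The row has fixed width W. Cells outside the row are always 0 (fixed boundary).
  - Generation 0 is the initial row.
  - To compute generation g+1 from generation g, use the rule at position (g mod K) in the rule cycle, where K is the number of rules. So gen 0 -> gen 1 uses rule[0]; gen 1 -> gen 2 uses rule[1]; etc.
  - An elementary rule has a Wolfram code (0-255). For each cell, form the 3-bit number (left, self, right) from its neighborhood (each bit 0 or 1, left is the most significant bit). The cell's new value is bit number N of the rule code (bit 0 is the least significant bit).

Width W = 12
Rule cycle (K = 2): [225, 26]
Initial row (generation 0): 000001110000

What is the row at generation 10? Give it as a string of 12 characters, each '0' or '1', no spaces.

Answer: 100000011000

Derivation:
Gen 0: 000001110000
Gen 1 (rule 225): 111100110111
Gen 2 (rule 26): 100011100100
Gen 3 (rule 225): 001001100001
Gen 4 (rule 26): 010111010010
Gen 5 (rule 225): 001011100000
Gen 6 (rule 26): 010010010000
Gen 7 (rule 225): 000000000111
Gen 8 (rule 26): 000000001100
Gen 9 (rule 225): 111111100101
Gen 10 (rule 26): 100000011000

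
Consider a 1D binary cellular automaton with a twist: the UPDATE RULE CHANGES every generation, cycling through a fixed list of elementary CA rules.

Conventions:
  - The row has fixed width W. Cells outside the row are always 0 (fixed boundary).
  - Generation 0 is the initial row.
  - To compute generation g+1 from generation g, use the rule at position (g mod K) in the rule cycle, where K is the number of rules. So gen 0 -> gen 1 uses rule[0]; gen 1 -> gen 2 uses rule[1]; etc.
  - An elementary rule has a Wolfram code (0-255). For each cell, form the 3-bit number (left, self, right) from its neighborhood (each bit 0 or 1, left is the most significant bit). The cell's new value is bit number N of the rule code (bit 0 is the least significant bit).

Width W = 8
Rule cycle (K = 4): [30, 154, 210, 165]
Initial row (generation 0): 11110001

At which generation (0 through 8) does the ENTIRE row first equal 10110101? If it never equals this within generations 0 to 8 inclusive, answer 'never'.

Answer: never

Derivation:
Gen 0: 11110001
Gen 1 (rule 30): 10001011
Gen 2 (rule 154): 01010010
Gen 3 (rule 210): 10001101
Gen 4 (rule 165): 10100011
Gen 5 (rule 30): 10110110
Gen 6 (rule 154): 00100101
Gen 7 (rule 210): 01011000
Gen 8 (rule 165): 01100011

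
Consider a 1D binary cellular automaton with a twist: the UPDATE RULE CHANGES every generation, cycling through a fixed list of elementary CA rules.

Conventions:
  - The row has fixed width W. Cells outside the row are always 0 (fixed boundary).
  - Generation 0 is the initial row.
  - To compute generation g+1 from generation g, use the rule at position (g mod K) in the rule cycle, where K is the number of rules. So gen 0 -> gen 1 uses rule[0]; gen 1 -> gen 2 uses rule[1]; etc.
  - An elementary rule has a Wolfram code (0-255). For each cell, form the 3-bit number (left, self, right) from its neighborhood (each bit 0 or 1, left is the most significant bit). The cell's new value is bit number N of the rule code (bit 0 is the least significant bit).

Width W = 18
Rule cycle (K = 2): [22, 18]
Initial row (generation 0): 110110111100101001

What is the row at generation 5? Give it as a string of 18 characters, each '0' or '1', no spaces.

Gen 0: 110110111100101001
Gen 1 (rule 22): 000000000011101111
Gen 2 (rule 18): 000000000100000000
Gen 3 (rule 22): 000000001110000000
Gen 4 (rule 18): 000000010001000000
Gen 5 (rule 22): 000000111011100000

Answer: 000000111011100000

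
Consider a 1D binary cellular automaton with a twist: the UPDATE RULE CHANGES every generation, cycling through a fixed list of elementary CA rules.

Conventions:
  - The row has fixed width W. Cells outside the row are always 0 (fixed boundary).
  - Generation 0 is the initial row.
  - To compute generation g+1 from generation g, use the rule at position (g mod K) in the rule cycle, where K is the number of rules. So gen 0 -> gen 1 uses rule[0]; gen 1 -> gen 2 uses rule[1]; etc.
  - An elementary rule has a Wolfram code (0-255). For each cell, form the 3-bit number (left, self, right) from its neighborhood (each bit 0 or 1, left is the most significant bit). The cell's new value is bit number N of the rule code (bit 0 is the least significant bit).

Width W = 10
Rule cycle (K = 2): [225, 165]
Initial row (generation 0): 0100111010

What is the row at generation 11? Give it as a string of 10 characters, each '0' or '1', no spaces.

Answer: 0101100010

Derivation:
Gen 0: 0100111010
Gen 1 (rule 225): 0000011100
Gen 2 (rule 165): 1111001001
Gen 3 (rule 225): 0111000000
Gen 4 (rule 165): 0010011111
Gen 5 (rule 225): 1000001111
Gen 6 (rule 165): 1011100110
Gen 7 (rule 225): 0101100010
Gen 8 (rule 165): 0110001010
Gen 9 (rule 225): 0010100100
Gen 10 (rule 165): 1011100101
Gen 11 (rule 225): 0101100010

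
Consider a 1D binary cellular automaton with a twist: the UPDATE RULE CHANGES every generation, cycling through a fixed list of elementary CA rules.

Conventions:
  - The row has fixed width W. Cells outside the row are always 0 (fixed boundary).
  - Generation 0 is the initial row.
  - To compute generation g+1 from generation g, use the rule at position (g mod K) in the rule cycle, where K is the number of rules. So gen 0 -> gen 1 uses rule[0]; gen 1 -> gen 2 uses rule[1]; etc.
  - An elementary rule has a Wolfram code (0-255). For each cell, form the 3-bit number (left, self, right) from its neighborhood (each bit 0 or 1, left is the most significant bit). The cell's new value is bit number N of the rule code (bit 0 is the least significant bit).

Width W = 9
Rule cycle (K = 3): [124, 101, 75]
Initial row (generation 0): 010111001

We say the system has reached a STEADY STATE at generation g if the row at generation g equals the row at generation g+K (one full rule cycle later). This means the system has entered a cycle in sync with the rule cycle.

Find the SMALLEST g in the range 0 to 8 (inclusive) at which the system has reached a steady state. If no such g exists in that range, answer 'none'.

Answer: none

Derivation:
Gen 0: 010111001
Gen 1 (rule 124): 011101101
Gen 2 (rule 101): 000110111
Gen 3 (rule 75): 111110101
Gen 4 (rule 124): 100011111
Gen 5 (rule 101): 101000001
Gen 6 (rule 75): 000011110
Gen 7 (rule 124): 000010011
Gen 8 (rule 101): 111010001
Gen 9 (rule 75): 101000110
Gen 10 (rule 124): 111100111
Gen 11 (rule 101): 000100001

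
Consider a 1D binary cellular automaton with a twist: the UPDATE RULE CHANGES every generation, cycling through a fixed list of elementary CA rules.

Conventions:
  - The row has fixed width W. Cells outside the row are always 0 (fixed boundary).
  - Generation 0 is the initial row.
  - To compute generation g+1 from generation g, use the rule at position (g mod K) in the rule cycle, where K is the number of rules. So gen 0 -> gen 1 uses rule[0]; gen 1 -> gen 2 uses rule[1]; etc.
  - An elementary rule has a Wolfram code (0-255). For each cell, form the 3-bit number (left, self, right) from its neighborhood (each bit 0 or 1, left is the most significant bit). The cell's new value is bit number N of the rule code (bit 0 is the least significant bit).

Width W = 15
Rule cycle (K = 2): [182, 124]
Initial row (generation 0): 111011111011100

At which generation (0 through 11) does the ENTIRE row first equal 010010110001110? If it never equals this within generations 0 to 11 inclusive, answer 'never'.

Gen 0: 111011111011100
Gen 1 (rule 182): 010101110101010
Gen 2 (rule 124): 011111011111111
Gen 3 (rule 182): 101110101111110
Gen 4 (rule 124): 111011111000011
Gen 5 (rule 182): 010101110100100
Gen 6 (rule 124): 011111011110110
Gen 7 (rule 182): 101110101101001
Gen 8 (rule 124): 111011111111101
Gen 9 (rule 182): 010101111111011
Gen 10 (rule 124): 011111000001111
Gen 11 (rule 182): 101110100010110

Answer: never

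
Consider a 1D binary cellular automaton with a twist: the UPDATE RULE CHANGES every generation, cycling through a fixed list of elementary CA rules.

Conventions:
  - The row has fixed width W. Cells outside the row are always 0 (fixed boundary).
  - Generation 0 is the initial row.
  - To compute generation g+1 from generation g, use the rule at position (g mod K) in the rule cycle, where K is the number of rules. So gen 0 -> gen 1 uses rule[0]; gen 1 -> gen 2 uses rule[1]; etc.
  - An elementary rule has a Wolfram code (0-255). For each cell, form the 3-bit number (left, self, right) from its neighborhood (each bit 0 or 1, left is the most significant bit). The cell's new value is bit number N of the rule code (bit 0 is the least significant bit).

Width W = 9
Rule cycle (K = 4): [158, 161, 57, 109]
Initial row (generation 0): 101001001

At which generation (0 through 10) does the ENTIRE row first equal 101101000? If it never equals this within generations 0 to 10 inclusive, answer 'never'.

Gen 0: 101001001
Gen 1 (rule 158): 101111111
Gen 2 (rule 161): 010111110
Gen 3 (rule 57): 001100001
Gen 4 (rule 109): 101101101
Gen 5 (rule 158): 101001001
Gen 6 (rule 161): 010000000
Gen 7 (rule 57): 001111111
Gen 8 (rule 109): 101000001
Gen 9 (rule 158): 101100011
Gen 10 (rule 161): 010001000

Answer: never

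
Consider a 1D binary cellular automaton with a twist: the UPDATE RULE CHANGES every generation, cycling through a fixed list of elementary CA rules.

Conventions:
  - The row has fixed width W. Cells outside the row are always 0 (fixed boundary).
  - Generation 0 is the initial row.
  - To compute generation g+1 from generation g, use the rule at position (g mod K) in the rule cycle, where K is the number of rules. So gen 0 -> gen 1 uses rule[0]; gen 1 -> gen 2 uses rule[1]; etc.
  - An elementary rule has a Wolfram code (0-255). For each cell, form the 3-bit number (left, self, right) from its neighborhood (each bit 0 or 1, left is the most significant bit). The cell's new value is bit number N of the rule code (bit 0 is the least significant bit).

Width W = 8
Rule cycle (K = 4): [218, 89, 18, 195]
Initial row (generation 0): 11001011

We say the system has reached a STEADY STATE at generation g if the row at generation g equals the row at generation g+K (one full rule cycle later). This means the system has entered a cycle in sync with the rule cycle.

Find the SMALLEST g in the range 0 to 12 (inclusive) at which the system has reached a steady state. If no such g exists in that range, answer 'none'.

Answer: 11

Derivation:
Gen 0: 11001011
Gen 1 (rule 218): 11110011
Gen 2 (rule 89): 10011011
Gen 3 (rule 18): 01100000
Gen 4 (rule 195): 10101111
Gen 5 (rule 218): 00001111
Gen 6 (rule 89): 11101001
Gen 7 (rule 18): 00000110
Gen 8 (rule 195): 11111010
Gen 9 (rule 218): 11111001
Gen 10 (rule 89): 10001100
Gen 11 (rule 18): 01010010
Gen 12 (rule 195): 10000100
Gen 13 (rule 218): 01001010
Gen 14 (rule 89): 00100001
Gen 15 (rule 18): 01010010
Gen 16 (rule 195): 10000100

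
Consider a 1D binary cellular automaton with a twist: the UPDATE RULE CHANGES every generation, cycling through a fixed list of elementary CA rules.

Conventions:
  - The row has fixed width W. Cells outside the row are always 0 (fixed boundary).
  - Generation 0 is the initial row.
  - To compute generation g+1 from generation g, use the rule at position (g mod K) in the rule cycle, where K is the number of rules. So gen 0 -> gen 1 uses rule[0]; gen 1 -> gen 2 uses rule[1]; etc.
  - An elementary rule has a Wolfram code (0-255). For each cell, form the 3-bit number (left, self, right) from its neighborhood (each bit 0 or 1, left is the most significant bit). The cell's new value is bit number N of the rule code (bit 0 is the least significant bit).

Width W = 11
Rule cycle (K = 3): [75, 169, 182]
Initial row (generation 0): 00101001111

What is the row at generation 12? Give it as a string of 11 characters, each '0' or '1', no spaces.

Answer: 11100111100

Derivation:
Gen 0: 00101001111
Gen 1 (rule 75): 11000011001
Gen 2 (rule 169): 10011010000
Gen 3 (rule 182): 11100111000
Gen 4 (rule 75): 10101101011
Gen 5 (rule 169): 01011010110
Gen 6 (rule 182): 11100111001
Gen 7 (rule 75): 10101101010
Gen 8 (rule 169): 01011010100
Gen 9 (rule 182): 11100111110
Gen 10 (rule 75): 10101100010
Gen 11 (rule 169): 01011001000
Gen 12 (rule 182): 11100111100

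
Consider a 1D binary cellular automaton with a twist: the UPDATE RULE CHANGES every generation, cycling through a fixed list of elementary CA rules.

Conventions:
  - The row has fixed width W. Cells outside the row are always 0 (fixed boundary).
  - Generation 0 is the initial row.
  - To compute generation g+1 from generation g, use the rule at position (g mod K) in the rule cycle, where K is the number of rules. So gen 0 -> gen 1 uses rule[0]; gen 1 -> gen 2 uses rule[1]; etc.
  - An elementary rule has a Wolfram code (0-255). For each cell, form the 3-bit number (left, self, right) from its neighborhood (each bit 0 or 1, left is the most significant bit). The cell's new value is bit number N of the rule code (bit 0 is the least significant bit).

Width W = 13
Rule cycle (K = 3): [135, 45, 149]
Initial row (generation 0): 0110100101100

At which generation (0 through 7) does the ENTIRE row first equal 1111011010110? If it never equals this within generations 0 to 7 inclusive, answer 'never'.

Gen 0: 0110100101100
Gen 1 (rule 135): 1000101100001
Gen 2 (rule 45): 1010111001101
Gen 3 (rule 149): 1010010100001
Gen 4 (rule 135): 1010110101111
Gen 5 (rule 45): 1111101111000
Gen 6 (rule 149): 0111000110111
Gen 7 (rule 135): 1010011000010

Answer: never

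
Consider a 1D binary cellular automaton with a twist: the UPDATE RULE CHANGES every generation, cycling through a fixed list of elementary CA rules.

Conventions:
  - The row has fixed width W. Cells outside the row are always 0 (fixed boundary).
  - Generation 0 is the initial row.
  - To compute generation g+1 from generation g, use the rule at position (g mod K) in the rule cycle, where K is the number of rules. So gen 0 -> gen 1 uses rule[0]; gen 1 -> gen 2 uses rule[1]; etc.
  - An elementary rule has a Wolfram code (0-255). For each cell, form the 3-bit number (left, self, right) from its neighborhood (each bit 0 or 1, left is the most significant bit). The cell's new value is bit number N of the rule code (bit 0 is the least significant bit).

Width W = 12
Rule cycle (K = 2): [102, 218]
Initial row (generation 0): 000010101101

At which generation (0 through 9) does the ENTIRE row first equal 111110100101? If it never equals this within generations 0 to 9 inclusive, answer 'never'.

Gen 0: 000010101101
Gen 1 (rule 102): 000111110111
Gen 2 (rule 218): 001111110111
Gen 3 (rule 102): 010000011001
Gen 4 (rule 218): 101000111110
Gen 5 (rule 102): 111001000010
Gen 6 (rule 218): 111110100101
Gen 7 (rule 102): 000011101111
Gen 8 (rule 218): 000111101111
Gen 9 (rule 102): 001000110001

Answer: 6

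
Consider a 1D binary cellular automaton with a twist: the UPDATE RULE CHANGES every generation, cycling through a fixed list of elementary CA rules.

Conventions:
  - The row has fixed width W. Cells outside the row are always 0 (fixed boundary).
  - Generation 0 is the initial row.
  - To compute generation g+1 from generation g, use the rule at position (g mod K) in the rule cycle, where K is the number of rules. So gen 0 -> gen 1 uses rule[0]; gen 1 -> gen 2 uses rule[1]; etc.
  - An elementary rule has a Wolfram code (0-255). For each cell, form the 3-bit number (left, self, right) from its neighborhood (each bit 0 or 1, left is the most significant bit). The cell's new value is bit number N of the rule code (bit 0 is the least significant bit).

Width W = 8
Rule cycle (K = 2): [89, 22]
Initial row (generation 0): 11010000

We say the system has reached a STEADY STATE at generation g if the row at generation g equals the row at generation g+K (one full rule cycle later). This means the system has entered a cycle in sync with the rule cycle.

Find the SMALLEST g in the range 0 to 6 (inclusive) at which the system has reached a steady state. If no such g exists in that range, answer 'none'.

Answer: 4

Derivation:
Gen 0: 11010000
Gen 1 (rule 89): 11001111
Gen 2 (rule 22): 00110000
Gen 3 (rule 89): 10111111
Gen 4 (rule 22): 10000000
Gen 5 (rule 89): 01111111
Gen 6 (rule 22): 10000000
Gen 7 (rule 89): 01111111
Gen 8 (rule 22): 10000000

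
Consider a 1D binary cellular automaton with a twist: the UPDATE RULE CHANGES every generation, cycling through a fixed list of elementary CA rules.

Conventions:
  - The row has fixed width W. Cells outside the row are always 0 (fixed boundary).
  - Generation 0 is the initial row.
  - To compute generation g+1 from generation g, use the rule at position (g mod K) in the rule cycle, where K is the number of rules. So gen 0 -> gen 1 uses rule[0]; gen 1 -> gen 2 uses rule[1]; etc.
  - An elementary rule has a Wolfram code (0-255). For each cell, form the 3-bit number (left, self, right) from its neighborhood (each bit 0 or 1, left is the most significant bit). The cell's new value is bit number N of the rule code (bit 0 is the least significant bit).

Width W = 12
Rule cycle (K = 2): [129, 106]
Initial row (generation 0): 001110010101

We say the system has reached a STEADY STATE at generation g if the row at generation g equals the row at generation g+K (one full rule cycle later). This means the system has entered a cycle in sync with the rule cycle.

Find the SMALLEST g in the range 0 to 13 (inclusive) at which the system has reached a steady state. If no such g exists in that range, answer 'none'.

Answer: none

Derivation:
Gen 0: 001110010101
Gen 1 (rule 129): 100100000000
Gen 2 (rule 106): 001000000000
Gen 3 (rule 129): 100011111111
Gen 4 (rule 106): 000110000001
Gen 5 (rule 129): 110000111100
Gen 6 (rule 106): 110001100100
Gen 7 (rule 129): 000100000001
Gen 8 (rule 106): 001000000010
Gen 9 (rule 129): 100011111000
Gen 10 (rule 106): 000110001000
Gen 11 (rule 129): 110000100011
Gen 12 (rule 106): 110001000111
Gen 13 (rule 129): 000100010010
Gen 14 (rule 106): 001000100100
Gen 15 (rule 129): 100010000001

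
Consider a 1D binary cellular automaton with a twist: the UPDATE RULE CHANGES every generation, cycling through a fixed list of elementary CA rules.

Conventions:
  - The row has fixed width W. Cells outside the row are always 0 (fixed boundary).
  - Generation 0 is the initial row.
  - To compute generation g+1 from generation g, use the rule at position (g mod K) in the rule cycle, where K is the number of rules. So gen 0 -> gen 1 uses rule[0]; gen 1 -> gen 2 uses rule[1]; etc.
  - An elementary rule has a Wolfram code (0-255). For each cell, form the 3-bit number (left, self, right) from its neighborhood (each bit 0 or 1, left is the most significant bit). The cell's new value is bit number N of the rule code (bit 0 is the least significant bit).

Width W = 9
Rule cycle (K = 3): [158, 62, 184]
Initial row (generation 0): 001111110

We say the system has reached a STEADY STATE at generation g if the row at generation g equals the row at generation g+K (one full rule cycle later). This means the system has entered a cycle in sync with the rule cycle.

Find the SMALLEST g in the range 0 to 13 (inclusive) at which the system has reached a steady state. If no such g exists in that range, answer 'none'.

Gen 0: 001111110
Gen 1 (rule 158): 011111101
Gen 2 (rule 62): 110000011
Gen 3 (rule 184): 101000010
Gen 4 (rule 158): 101100111
Gen 5 (rule 62): 111011100
Gen 6 (rule 184): 110111010
Gen 7 (rule 158): 100110011
Gen 8 (rule 62): 111101110
Gen 9 (rule 184): 111011101
Gen 10 (rule 158): 110011001
Gen 11 (rule 62): 101110111
Gen 12 (rule 184): 011101110
Gen 13 (rule 158): 111001101
Gen 14 (rule 62): 100111011
Gen 15 (rule 184): 010110110
Gen 16 (rule 158): 110100101

Answer: none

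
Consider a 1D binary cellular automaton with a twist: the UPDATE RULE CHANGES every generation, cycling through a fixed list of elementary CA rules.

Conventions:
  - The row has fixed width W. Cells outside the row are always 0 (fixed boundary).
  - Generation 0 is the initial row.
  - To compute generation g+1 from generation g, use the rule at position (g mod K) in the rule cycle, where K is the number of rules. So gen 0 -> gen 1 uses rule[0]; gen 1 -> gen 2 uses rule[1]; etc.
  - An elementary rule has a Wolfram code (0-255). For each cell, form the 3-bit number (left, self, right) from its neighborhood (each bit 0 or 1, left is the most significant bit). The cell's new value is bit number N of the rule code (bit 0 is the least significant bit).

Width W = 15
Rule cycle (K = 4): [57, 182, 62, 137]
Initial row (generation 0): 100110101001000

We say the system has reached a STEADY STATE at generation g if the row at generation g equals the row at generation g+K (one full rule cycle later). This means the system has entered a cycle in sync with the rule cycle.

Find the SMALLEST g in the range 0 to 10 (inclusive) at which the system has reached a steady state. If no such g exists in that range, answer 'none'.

Answer: none

Derivation:
Gen 0: 100110101001000
Gen 1 (rule 57): 010101010100111
Gen 2 (rule 182): 111111111111010
Gen 3 (rule 62): 100000000000111
Gen 4 (rule 137): 001111111110110
Gen 5 (rule 57): 101000000001101
Gen 6 (rule 182): 111100000010011
Gen 7 (rule 62): 100010000111110
Gen 8 (rule 137): 001000110111100
Gen 9 (rule 57): 100110101100011
Gen 10 (rule 182): 111001110010100
Gen 11 (rule 62): 100111001111110
Gen 12 (rule 137): 000110001111100
Gen 13 (rule 57): 110101101000011
Gen 14 (rule 182): 001110011100100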